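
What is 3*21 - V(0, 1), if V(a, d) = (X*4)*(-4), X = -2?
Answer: 31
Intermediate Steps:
V(a, d) = 32 (V(a, d) = -2*4*(-4) = -8*(-4) = 32)
3*21 - V(0, 1) = 3*21 - 1*32 = 63 - 32 = 31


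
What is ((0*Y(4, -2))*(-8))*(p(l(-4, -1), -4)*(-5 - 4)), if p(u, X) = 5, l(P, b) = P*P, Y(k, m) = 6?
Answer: 0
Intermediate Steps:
l(P, b) = P²
((0*Y(4, -2))*(-8))*(p(l(-4, -1), -4)*(-5 - 4)) = ((0*6)*(-8))*(5*(-5 - 4)) = (0*(-8))*(5*(-9)) = 0*(-45) = 0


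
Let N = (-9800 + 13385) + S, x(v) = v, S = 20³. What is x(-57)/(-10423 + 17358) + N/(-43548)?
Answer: -4359169/15895020 ≈ -0.27425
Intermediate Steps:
S = 8000
N = 11585 (N = (-9800 + 13385) + 8000 = 3585 + 8000 = 11585)
x(-57)/(-10423 + 17358) + N/(-43548) = -57/(-10423 + 17358) + 11585/(-43548) = -57/6935 + 11585*(-1/43548) = -57*1/6935 - 11585/43548 = -3/365 - 11585/43548 = -4359169/15895020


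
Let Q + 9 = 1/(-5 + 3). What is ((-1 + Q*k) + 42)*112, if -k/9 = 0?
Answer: 4592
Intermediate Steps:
k = 0 (k = -9*0 = 0)
Q = -19/2 (Q = -9 + 1/(-5 + 3) = -9 + 1/(-2) = -9 - ½ = -19/2 ≈ -9.5000)
((-1 + Q*k) + 42)*112 = ((-1 - 19/2*0) + 42)*112 = ((-1 + 0) + 42)*112 = (-1 + 42)*112 = 41*112 = 4592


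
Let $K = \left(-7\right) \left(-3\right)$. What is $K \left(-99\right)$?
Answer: $-2079$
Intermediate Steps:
$K = 21$
$K \left(-99\right) = 21 \left(-99\right) = -2079$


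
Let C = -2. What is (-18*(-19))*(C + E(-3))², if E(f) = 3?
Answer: 342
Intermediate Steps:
(-18*(-19))*(C + E(-3))² = (-18*(-19))*(-2 + 3)² = 342*1² = 342*1 = 342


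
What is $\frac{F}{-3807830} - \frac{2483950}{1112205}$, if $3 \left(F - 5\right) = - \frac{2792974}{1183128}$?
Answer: $- \frac{1119057361236071831}{501065068078078920} \approx -2.2334$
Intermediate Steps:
$F = \frac{7476973}{1774692}$ ($F = 5 + \frac{\left(-2792974\right) \frac{1}{1183128}}{3} = 5 + \frac{1}{3} \left(- \frac{1396487}{591564}\right) = 5 - \frac{1396487}{1774692} = \frac{7476973}{1774692} \approx 4.2131$)
$\frac{F}{-3807830} - \frac{2483950}{1112205} = \frac{7476973}{1774692 \left(-3807830\right)} - \frac{2483950}{1112205} = \frac{7476973}{1774692} \left(- \frac{1}{3807830}\right) - \frac{496790}{222441} = - \frac{7476973}{6757725438360} - \frac{496790}{222441} = - \frac{1119057361236071831}{501065068078078920}$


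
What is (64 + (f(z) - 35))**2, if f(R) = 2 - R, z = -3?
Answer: 1156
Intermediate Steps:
(64 + (f(z) - 35))**2 = (64 + ((2 - 1*(-3)) - 35))**2 = (64 + ((2 + 3) - 35))**2 = (64 + (5 - 35))**2 = (64 - 30)**2 = 34**2 = 1156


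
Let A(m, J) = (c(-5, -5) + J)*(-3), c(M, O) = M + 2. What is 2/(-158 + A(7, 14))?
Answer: -2/191 ≈ -0.010471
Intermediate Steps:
c(M, O) = 2 + M
A(m, J) = 9 - 3*J (A(m, J) = ((2 - 5) + J)*(-3) = (-3 + J)*(-3) = 9 - 3*J)
2/(-158 + A(7, 14)) = 2/(-158 + (9 - 3*14)) = 2/(-158 + (9 - 42)) = 2/(-158 - 33) = 2/(-191) = -1/191*2 = -2/191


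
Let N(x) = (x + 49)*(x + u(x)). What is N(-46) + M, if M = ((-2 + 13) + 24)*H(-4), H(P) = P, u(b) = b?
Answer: -416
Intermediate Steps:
M = -140 (M = ((-2 + 13) + 24)*(-4) = (11 + 24)*(-4) = 35*(-4) = -140)
N(x) = 2*x*(49 + x) (N(x) = (x + 49)*(x + x) = (49 + x)*(2*x) = 2*x*(49 + x))
N(-46) + M = 2*(-46)*(49 - 46) - 140 = 2*(-46)*3 - 140 = -276 - 140 = -416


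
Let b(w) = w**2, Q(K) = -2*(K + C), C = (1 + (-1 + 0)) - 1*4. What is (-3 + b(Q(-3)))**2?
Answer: 37249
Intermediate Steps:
C = -4 (C = (1 - 1) - 4 = 0 - 4 = -4)
Q(K) = 8 - 2*K (Q(K) = -2*(K - 4) = -2*(-4 + K) = 8 - 2*K)
(-3 + b(Q(-3)))**2 = (-3 + (8 - 2*(-3))**2)**2 = (-3 + (8 + 6)**2)**2 = (-3 + 14**2)**2 = (-3 + 196)**2 = 193**2 = 37249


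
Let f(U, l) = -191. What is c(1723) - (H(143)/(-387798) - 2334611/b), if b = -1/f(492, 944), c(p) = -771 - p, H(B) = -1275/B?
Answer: 8242630150906441/18485038 ≈ 4.4591e+8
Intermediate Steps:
b = 1/191 (b = -1/(-191) = -1*(-1/191) = 1/191 ≈ 0.0052356)
c(1723) - (H(143)/(-387798) - 2334611/b) = (-771 - 1*1723) - (-1275/143/(-387798) - 2334611/1/191) = (-771 - 1723) - (-1275*1/143*(-1/387798) - 2334611*191) = -2494 - (-1275/143*(-1/387798) - 445910701) = -2494 - (425/18485038 - 445910701) = -2494 - 1*(-8242676252591213/18485038) = -2494 + 8242676252591213/18485038 = 8242630150906441/18485038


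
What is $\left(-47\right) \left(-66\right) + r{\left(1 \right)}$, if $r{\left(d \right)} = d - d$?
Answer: $3102$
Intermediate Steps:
$r{\left(d \right)} = 0$
$\left(-47\right) \left(-66\right) + r{\left(1 \right)} = \left(-47\right) \left(-66\right) + 0 = 3102 + 0 = 3102$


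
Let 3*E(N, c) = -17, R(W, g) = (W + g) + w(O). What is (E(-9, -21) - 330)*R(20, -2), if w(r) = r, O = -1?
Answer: -17119/3 ≈ -5706.3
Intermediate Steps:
R(W, g) = -1 + W + g (R(W, g) = (W + g) - 1 = -1 + W + g)
E(N, c) = -17/3 (E(N, c) = (1/3)*(-17) = -17/3)
(E(-9, -21) - 330)*R(20, -2) = (-17/3 - 330)*(-1 + 20 - 2) = -1007/3*17 = -17119/3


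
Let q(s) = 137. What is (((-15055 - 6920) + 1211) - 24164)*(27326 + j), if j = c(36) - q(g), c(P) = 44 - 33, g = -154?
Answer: -1222041600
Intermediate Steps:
c(P) = 11
j = -126 (j = 11 - 1*137 = 11 - 137 = -126)
(((-15055 - 6920) + 1211) - 24164)*(27326 + j) = (((-15055 - 6920) + 1211) - 24164)*(27326 - 126) = ((-21975 + 1211) - 24164)*27200 = (-20764 - 24164)*27200 = -44928*27200 = -1222041600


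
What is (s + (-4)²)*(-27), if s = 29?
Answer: -1215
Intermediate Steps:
(s + (-4)²)*(-27) = (29 + (-4)²)*(-27) = (29 + 16)*(-27) = 45*(-27) = -1215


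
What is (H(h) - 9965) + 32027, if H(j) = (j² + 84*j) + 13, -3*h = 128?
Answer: 182803/9 ≈ 20311.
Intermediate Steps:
h = -128/3 (h = -⅓*128 = -128/3 ≈ -42.667)
H(j) = 13 + j² + 84*j
(H(h) - 9965) + 32027 = ((13 + (-128/3)² + 84*(-128/3)) - 9965) + 32027 = ((13 + 16384/9 - 3584) - 9965) + 32027 = (-15755/9 - 9965) + 32027 = -105440/9 + 32027 = 182803/9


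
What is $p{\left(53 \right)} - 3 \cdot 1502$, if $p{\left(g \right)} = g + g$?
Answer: $-4400$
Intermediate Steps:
$p{\left(g \right)} = 2 g$
$p{\left(53 \right)} - 3 \cdot 1502 = 2 \cdot 53 - 3 \cdot 1502 = 106 - 4506 = -4400$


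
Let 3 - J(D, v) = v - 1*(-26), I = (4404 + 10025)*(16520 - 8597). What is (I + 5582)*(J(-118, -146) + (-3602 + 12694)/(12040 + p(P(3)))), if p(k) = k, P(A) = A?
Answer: 170390116425169/12043 ≈ 1.4148e+10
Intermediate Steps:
I = 114320967 (I = 14429*7923 = 114320967)
J(D, v) = -23 - v (J(D, v) = 3 - (v - 1*(-26)) = 3 - (v + 26) = 3 - (26 + v) = 3 + (-26 - v) = -23 - v)
(I + 5582)*(J(-118, -146) + (-3602 + 12694)/(12040 + p(P(3)))) = (114320967 + 5582)*((-23 - 1*(-146)) + (-3602 + 12694)/(12040 + 3)) = 114326549*((-23 + 146) + 9092/12043) = 114326549*(123 + 9092*(1/12043)) = 114326549*(123 + 9092/12043) = 114326549*(1490381/12043) = 170390116425169/12043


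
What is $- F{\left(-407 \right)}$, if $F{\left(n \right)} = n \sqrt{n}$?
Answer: $407 i \sqrt{407} \approx 8210.9 i$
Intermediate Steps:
$F{\left(n \right)} = n^{\frac{3}{2}}$
$- F{\left(-407 \right)} = - \left(-407\right)^{\frac{3}{2}} = - \left(-407\right) i \sqrt{407} = 407 i \sqrt{407}$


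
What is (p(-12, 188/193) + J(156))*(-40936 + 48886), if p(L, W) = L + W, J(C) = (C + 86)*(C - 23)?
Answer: 49367671500/193 ≈ 2.5579e+8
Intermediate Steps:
J(C) = (-23 + C)*(86 + C) (J(C) = (86 + C)*(-23 + C) = (-23 + C)*(86 + C))
(p(-12, 188/193) + J(156))*(-40936 + 48886) = ((-12 + 188/193) + (-1978 + 156**2 + 63*156))*(-40936 + 48886) = ((-12 + 188*(1/193)) + (-1978 + 24336 + 9828))*7950 = ((-12 + 188/193) + 32186)*7950 = (-2128/193 + 32186)*7950 = (6209770/193)*7950 = 49367671500/193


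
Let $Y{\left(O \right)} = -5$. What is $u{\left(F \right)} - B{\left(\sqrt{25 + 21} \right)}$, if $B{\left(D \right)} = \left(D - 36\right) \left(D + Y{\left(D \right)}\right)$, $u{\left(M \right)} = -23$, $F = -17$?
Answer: $-249 + 41 \sqrt{46} \approx 29.076$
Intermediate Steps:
$B{\left(D \right)} = \left(-36 + D\right) \left(-5 + D\right)$ ($B{\left(D \right)} = \left(D - 36\right) \left(D - 5\right) = \left(-36 + D\right) \left(-5 + D\right)$)
$u{\left(F \right)} - B{\left(\sqrt{25 + 21} \right)} = -23 - \left(180 + \left(\sqrt{25 + 21}\right)^{2} - 41 \sqrt{25 + 21}\right) = -23 - \left(180 + \left(\sqrt{46}\right)^{2} - 41 \sqrt{46}\right) = -23 - \left(180 + 46 - 41 \sqrt{46}\right) = -23 - \left(226 - 41 \sqrt{46}\right) = -249 + 41 \sqrt{46}$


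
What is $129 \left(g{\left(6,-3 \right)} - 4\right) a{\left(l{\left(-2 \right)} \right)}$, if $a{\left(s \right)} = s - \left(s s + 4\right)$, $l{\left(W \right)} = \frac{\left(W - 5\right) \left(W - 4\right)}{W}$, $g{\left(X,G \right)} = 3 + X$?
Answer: $-300570$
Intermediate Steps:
$l{\left(W \right)} = \frac{\left(-5 + W\right) \left(-4 + W\right)}{W}$
$a{\left(s \right)} = -4 + s - s^{2}$ ($a{\left(s \right)} = s - \left(s^{2} + 4\right) = s - \left(4 + s^{2}\right) = -4 + s - s^{2}$)
$129 \left(g{\left(6,-3 \right)} - 4\right) a{\left(l{\left(-2 \right)} \right)} = 129 \left(\left(3 + 6\right) - 4\right) \left(-4 - \left(11 + 10\right) - \left(-9 - 2 + \frac{20}{-2}\right)^{2}\right) = 129 \left(9 - 4\right) \left(-4 - 21 - \left(-9 - 2 + 20 \left(- \frac{1}{2}\right)\right)^{2}\right) = 129 \cdot 5 \left(-4 - 21 - \left(-9 - 2 - 10\right)^{2}\right) = 129 \cdot 5 \left(-4 - 21 - \left(-21\right)^{2}\right) = 129 \cdot 5 \left(-4 - 21 - 441\right) = 129 \cdot 5 \left(-466\right) = 129 \left(-2330\right) = -300570$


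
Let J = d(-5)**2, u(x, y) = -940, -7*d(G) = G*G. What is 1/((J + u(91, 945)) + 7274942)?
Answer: 49/356426723 ≈ 1.3748e-7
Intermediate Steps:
d(G) = -G**2/7 (d(G) = -G*G/7 = -G**2/7)
J = 625/49 (J = (-1/7*(-5)**2)**2 = (-1/7*25)**2 = (-25/7)**2 = 625/49 ≈ 12.755)
1/((J + u(91, 945)) + 7274942) = 1/((625/49 - 940) + 7274942) = 1/(-45435/49 + 7274942) = 1/(356426723/49) = 49/356426723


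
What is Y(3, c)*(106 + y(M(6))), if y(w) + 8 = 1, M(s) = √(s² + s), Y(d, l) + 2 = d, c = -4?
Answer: 99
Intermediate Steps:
Y(d, l) = -2 + d
M(s) = √(s + s²)
y(w) = -7 (y(w) = -8 + 1 = -7)
Y(3, c)*(106 + y(M(6))) = (-2 + 3)*(106 - 7) = 1*99 = 99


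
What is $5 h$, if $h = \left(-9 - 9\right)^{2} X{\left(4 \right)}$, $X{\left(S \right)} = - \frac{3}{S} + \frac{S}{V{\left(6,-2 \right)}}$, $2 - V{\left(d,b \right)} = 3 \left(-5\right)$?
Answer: $- \frac{14175}{17} \approx -833.82$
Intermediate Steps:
$V{\left(d,b \right)} = 17$ ($V{\left(d,b \right)} = 2 - 3 \left(-5\right) = 2 - -15 = 2 + 15 = 17$)
$X{\left(S \right)} = - \frac{3}{S} + \frac{S}{17}$
$h = - \frac{2835}{17}$ ($h = \left(-9 - 9\right)^{2} \left(- \frac{3}{4} + \frac{1}{17} \cdot 4\right) = \left(-18\right)^{2} \left(\left(-3\right) \frac{1}{4} + \frac{4}{17}\right) = 324 \left(- \frac{3}{4} + \frac{4}{17}\right) = 324 \left(- \frac{35}{68}\right) = - \frac{2835}{17} \approx -166.76$)
$5 h = 5 \left(- \frac{2835}{17}\right) = - \frac{14175}{17}$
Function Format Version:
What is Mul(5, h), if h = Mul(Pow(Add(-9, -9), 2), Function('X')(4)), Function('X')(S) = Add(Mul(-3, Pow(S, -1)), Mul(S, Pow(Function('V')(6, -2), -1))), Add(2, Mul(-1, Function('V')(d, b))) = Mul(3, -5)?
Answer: Rational(-14175, 17) ≈ -833.82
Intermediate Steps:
Function('V')(d, b) = 17 (Function('V')(d, b) = Add(2, Mul(-1, Mul(3, -5))) = Add(2, Mul(-1, -15)) = Add(2, 15) = 17)
Function('X')(S) = Add(Mul(-3, Pow(S, -1)), Mul(Rational(1, 17), S)) (Function('X')(S) = Add(Mul(-3, Pow(S, -1)), Mul(S, Pow(17, -1))) = Add(Mul(-3, Pow(S, -1)), Mul(S, Rational(1, 17))) = Add(Mul(-3, Pow(S, -1)), Mul(Rational(1, 17), S)))
h = Rational(-2835, 17) (h = Mul(Pow(Add(-9, -9), 2), Add(Mul(-3, Pow(4, -1)), Mul(Rational(1, 17), 4))) = Mul(Pow(-18, 2), Add(Mul(-3, Rational(1, 4)), Rational(4, 17))) = Mul(324, Add(Rational(-3, 4), Rational(4, 17))) = Mul(324, Rational(-35, 68)) = Rational(-2835, 17) ≈ -166.76)
Mul(5, h) = Mul(5, Rational(-2835, 17)) = Rational(-14175, 17)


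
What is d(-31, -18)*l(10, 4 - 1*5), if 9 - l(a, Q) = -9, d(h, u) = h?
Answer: -558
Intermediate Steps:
l(a, Q) = 18 (l(a, Q) = 9 - 1*(-9) = 9 + 9 = 18)
d(-31, -18)*l(10, 4 - 1*5) = -31*18 = -558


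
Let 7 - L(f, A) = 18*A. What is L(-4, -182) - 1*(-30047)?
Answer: 33330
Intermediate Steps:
L(f, A) = 7 - 18*A
L(-4, -182) - 1*(-30047) = (7 - 18*(-182)) - 1*(-30047) = (7 + 3276) + 30047 = 3283 + 30047 = 33330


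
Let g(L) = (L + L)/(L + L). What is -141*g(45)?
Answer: -141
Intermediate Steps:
g(L) = 1 (g(L) = (2*L)/((2*L)) = (2*L)*(1/(2*L)) = 1)
-141*g(45) = -141*1 = -141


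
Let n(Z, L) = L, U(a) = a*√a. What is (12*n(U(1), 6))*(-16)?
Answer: -1152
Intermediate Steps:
U(a) = a^(3/2)
(12*n(U(1), 6))*(-16) = (12*6)*(-16) = 72*(-16) = -1152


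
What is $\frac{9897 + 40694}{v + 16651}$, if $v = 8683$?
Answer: $\frac{50591}{25334} \approx 1.997$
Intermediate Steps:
$\frac{9897 + 40694}{v + 16651} = \frac{9897 + 40694}{8683 + 16651} = \frac{50591}{25334}$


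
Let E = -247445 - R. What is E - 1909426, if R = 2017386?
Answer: -4174257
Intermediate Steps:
E = -2264831 (E = -247445 - 1*2017386 = -247445 - 2017386 = -2264831)
E - 1909426 = -2264831 - 1909426 = -4174257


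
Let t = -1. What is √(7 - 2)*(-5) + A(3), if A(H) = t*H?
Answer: -3 - 5*√5 ≈ -14.180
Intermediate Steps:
A(H) = -H
√(7 - 2)*(-5) + A(3) = √(7 - 2)*(-5) - 1*3 = √5*(-5) - 3 = -5*√5 - 3 = -3 - 5*√5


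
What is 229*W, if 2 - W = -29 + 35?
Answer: -916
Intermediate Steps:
W = -4 (W = 2 - (-29 + 35) = 2 - 1*6 = 2 - 6 = -4)
229*W = 229*(-4) = -916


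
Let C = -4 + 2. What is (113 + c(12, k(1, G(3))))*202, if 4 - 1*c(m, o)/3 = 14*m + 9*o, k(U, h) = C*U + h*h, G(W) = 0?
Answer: -65650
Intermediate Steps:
C = -2
k(U, h) = h² - 2*U (k(U, h) = -2*U + h*h = -2*U + h² = h² - 2*U)
c(m, o) = 12 - 42*m - 27*o (c(m, o) = 12 - 3*(14*m + 9*o) = 12 - 3*(9*o + 14*m) = 12 + (-42*m - 27*o) = 12 - 42*m - 27*o)
(113 + c(12, k(1, G(3))))*202 = (113 + (12 - 42*12 - 27*(0² - 2*1)))*202 = (113 + (12 - 504 - 27*(0 - 2)))*202 = (113 + (12 - 504 - 27*(-2)))*202 = (113 + (12 - 504 + 54))*202 = (113 - 438)*202 = -325*202 = -65650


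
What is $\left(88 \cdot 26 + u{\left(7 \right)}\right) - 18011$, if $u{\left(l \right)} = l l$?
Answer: $-15674$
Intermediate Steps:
$u{\left(l \right)} = l^{2}$
$\left(88 \cdot 26 + u{\left(7 \right)}\right) - 18011 = \left(88 \cdot 26 + 7^{2}\right) - 18011 = \left(2288 + 49\right) - 18011 = 2337 - 18011 = -15674$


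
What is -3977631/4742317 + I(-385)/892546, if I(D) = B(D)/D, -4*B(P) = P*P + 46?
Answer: -5466633555246133/6518413546386280 ≈ -0.83864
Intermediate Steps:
B(P) = -23/2 - P**2/4 (B(P) = -(P*P + 46)/4 = -(P**2 + 46)/4 = -(46 + P**2)/4 = -23/2 - P**2/4)
I(D) = (-23/2 - D**2/4)/D
-3977631/4742317 + I(-385)/892546 = -3977631/4742317 + ((1/4)*(-46 - 1*(-385)**2)/(-385))/892546 = -3977631*1/4742317 + ((1/4)*(-1/385)*(-46 - 1*148225))*(1/892546) = -3977631/4742317 + ((1/4)*(-1/385)*(-46 - 148225))*(1/892546) = -3977631/4742317 + ((1/4)*(-1/385)*(-148271))*(1/892546) = -3977631/4742317 + (148271/1540)*(1/892546) = -3977631/4742317 + 148271/1374520840 = -5466633555246133/6518413546386280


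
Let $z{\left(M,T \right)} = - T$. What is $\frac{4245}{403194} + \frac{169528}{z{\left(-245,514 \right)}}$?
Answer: $- \frac{11391748417}{34540286} \approx -329.81$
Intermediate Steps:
$\frac{4245}{403194} + \frac{169528}{z{\left(-245,514 \right)}} = \frac{4245}{403194} + \frac{169528}{\left(-1\right) 514} = 4245 \cdot \frac{1}{403194} + \frac{169528}{-514} = \frac{1415}{134398} + 169528 \left(- \frac{1}{514}\right) = \frac{1415}{134398} - \frac{84764}{257} = - \frac{11391748417}{34540286}$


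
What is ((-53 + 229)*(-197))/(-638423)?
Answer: 34672/638423 ≈ 0.054309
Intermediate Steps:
((-53 + 229)*(-197))/(-638423) = (176*(-197))*(-1/638423) = -34672*(-1/638423) = 34672/638423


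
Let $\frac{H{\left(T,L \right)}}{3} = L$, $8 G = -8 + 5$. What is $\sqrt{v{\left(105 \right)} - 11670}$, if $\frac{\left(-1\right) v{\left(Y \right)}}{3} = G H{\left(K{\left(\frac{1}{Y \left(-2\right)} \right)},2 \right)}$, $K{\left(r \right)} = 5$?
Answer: $\frac{i \sqrt{46653}}{2} \approx 108.0 i$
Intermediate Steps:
$G = - \frac{3}{8}$ ($G = \frac{-8 + 5}{8} = \frac{1}{8} \left(-3\right) = - \frac{3}{8} \approx -0.375$)
$H{\left(T,L \right)} = 3 L$
$v{\left(Y \right)} = \frac{27}{4}$ ($v{\left(Y \right)} = - 3 \left(- \frac{3 \cdot 3 \cdot 2}{8}\right) = - 3 \left(\left(- \frac{3}{8}\right) 6\right) = \left(-3\right) \left(- \frac{9}{4}\right) = \frac{27}{4}$)
$\sqrt{v{\left(105 \right)} - 11670} = \sqrt{\frac{27}{4} - 11670} = \sqrt{- \frac{46653}{4}} = \frac{i \sqrt{46653}}{2}$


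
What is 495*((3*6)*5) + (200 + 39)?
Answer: 44789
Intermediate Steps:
495*((3*6)*5) + (200 + 39) = 495*(18*5) + 239 = 495*90 + 239 = 44550 + 239 = 44789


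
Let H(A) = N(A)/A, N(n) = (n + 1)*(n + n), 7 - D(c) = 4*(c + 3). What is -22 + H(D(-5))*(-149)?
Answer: -4790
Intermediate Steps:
D(c) = -5 - 4*c (D(c) = 7 - 4*(c + 3) = 7 - 4*(3 + c) = 7 - (12 + 4*c) = 7 + (-12 - 4*c) = -5 - 4*c)
N(n) = 2*n*(1 + n) (N(n) = (1 + n)*(2*n) = 2*n*(1 + n))
H(A) = 2 + 2*A (H(A) = (2*A*(1 + A))/A = 2 + 2*A)
-22 + H(D(-5))*(-149) = -22 + (2 + 2*(-5 - 4*(-5)))*(-149) = -22 + (2 + 2*(-5 + 20))*(-149) = -22 + (2 + 2*15)*(-149) = -22 + (2 + 30)*(-149) = -22 + 32*(-149) = -22 - 4768 = -4790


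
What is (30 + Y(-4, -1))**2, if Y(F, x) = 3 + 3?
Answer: 1296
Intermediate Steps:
Y(F, x) = 6
(30 + Y(-4, -1))**2 = (30 + 6)**2 = 36**2 = 1296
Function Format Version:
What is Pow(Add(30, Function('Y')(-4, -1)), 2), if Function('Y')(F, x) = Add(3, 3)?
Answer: 1296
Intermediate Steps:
Function('Y')(F, x) = 6
Pow(Add(30, Function('Y')(-4, -1)), 2) = Pow(Add(30, 6), 2) = Pow(36, 2) = 1296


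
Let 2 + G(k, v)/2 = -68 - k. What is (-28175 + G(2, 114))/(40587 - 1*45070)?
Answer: 28319/4483 ≈ 6.3170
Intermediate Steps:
G(k, v) = -140 - 2*k (G(k, v) = -4 + 2*(-68 - k) = -4 + (-136 - 2*k) = -140 - 2*k)
(-28175 + G(2, 114))/(40587 - 1*45070) = (-28175 + (-140 - 2*2))/(40587 - 1*45070) = (-28175 + (-140 - 4))/(40587 - 45070) = (-28175 - 144)/(-4483) = -28319*(-1/4483) = 28319/4483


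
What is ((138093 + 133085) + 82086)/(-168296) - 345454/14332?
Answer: -3950094127/150751142 ≈ -26.203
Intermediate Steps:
((138093 + 133085) + 82086)/(-168296) - 345454/14332 = (271178 + 82086)*(-1/168296) - 345454*1/14332 = 353264*(-1/168296) - 172727/7166 = -44158/21037 - 172727/7166 = -3950094127/150751142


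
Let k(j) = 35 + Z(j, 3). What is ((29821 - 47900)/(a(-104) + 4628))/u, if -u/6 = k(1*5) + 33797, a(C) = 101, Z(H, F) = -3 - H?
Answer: 18079/959722176 ≈ 1.8838e-5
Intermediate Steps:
k(j) = 32 - j (k(j) = 35 + (-3 - j) = 32 - j)
u = -202944 (u = -6*((32 - 5) + 33797) = -6*(27 + 33797) = -6*33824 = -202944)
((29821 - 47900)/(a(-104) + 4628))/u = ((29821 - 47900)/(101 + 4628))/(-202944) = -18079/4729*(-1/202944) = 18079/959722176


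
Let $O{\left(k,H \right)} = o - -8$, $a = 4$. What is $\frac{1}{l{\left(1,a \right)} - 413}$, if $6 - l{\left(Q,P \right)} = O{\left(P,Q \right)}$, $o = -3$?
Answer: $- \frac{1}{412} \approx -0.0024272$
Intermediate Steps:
$O{\left(k,H \right)} = 5$ ($O{\left(k,H \right)} = -3 - -8 = -3 + 8 = 5$)
$l{\left(Q,P \right)} = 1$ ($l{\left(Q,P \right)} = 6 - 5 = 1$)
$\frac{1}{l{\left(1,a \right)} - 413} = \frac{1}{1 - 413} = \frac{1}{-412} = - \frac{1}{412}$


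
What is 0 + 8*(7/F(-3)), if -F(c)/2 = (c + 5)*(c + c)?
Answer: 7/3 ≈ 2.3333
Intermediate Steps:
F(c) = -4*c*(5 + c) (F(c) = -2*(c + 5)*(c + c) = -2*(5 + c)*2*c = -4*c*(5 + c))
0 + 8*(7/F(-3)) = 0 + 8*(7/((-4*(-3)*(5 - 3)))) = 0 + 8*(7/((-4*(-3)*2))) = 0 + 8*(7/24) = 0 + 7/3 = 7/3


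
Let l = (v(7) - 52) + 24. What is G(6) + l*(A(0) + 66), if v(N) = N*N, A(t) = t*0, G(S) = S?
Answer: 1392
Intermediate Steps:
A(t) = 0
v(N) = N²
l = 21 (l = (7² - 52) + 24 = (49 - 52) + 24 = -3 + 24 = 21)
G(6) + l*(A(0) + 66) = 6 + 21*(0 + 66) = 6 + 21*66 = 6 + 1386 = 1392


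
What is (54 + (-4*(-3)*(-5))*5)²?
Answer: 60516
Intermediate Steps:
(54 + (-4*(-3)*(-5))*5)² = (54 + (12*(-5))*5)² = (54 - 60*5)² = (54 - 300)² = (-246)² = 60516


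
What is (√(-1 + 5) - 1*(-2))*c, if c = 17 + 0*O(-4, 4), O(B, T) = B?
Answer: 68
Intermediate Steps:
c = 17 (c = 17 + 0*(-4) = 17 + 0 = 17)
(√(-1 + 5) - 1*(-2))*c = (√(-1 + 5) - 1*(-2))*17 = (√4 + 2)*17 = (2 + 2)*17 = 4*17 = 68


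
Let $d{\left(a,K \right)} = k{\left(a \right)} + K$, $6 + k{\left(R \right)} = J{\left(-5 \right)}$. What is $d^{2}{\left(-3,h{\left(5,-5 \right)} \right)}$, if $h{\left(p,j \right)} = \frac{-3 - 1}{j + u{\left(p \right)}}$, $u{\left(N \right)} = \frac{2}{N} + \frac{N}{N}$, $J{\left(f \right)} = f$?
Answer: $\frac{7921}{81} \approx 97.79$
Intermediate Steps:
$u{\left(N \right)} = 1 + \frac{2}{N}$ ($u{\left(N \right)} = \frac{2}{N} + 1 = 1 + \frac{2}{N}$)
$h{\left(p,j \right)} = - \frac{4}{j + \frac{2 + p}{p}}$ ($h{\left(p,j \right)} = \frac{-3 - 1}{j + \frac{2 + p}{p}} = - \frac{4}{j + \frac{2 + p}{p}}$)
$k{\left(R \right)} = -11$ ($k{\left(R \right)} = -6 - 5 = -11$)
$d{\left(a,K \right)} = -11 + K$
$d^{2}{\left(-3,h{\left(5,-5 \right)} \right)} = \left(-11 - \frac{20}{2 + 5 - 25}\right)^{2} = \left(-11 - \frac{20}{-18}\right)^{2} = \left(-11 - 20 \left(- \frac{1}{18}\right)\right)^{2} = \left(-11 + \frac{10}{9}\right)^{2} = \left(- \frac{89}{9}\right)^{2} = \frac{7921}{81}$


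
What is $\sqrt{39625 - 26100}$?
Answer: $5 \sqrt{541} \approx 116.3$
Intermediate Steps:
$\sqrt{39625 - 26100} = \sqrt{13525} = 5 \sqrt{541}$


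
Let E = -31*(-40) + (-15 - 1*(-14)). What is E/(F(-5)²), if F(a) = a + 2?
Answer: 413/3 ≈ 137.67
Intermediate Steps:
F(a) = 2 + a
E = 1239 (E = 1240 + (-15 + 14) = 1240 - 1 = 1239)
E/(F(-5)²) = 1239/((2 - 5)²) = 1239/((-3)²) = 1239/9 = 1239*(⅑) = 413/3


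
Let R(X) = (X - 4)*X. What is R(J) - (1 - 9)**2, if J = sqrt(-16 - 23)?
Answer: -103 - 4*I*sqrt(39) ≈ -103.0 - 24.98*I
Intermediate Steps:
J = I*sqrt(39) (J = sqrt(-39) = I*sqrt(39) ≈ 6.245*I)
R(X) = X*(-4 + X) (R(X) = (-4 + X)*X = X*(-4 + X))
R(J) - (1 - 9)**2 = (I*sqrt(39))*(-4 + I*sqrt(39)) - (1 - 9)**2 = I*sqrt(39)*(-4 + I*sqrt(39)) - 1*(-8)**2 = I*sqrt(39)*(-4 + I*sqrt(39)) - 1*64 = I*sqrt(39)*(-4 + I*sqrt(39)) - 64 = -64 + I*sqrt(39)*(-4 + I*sqrt(39))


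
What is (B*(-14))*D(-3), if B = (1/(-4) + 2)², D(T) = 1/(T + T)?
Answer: 343/48 ≈ 7.1458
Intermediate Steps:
D(T) = 1/(2*T)
B = 49/16 (B = (1*(-¼) + 2)² = (-¼ + 2)² = (7/4)² = 49/16 ≈ 3.0625)
(B*(-14))*D(-3) = ((49/16)*(-14))*((½)/(-3)) = -343*(-1)/(16*3) = -343/8*(-⅙) = 343/48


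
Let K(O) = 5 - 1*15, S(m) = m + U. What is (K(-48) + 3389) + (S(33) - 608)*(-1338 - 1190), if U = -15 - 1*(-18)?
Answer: 1449395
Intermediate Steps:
U = 3 (U = -15 + 18 = 3)
S(m) = 3 + m (S(m) = m + 3 = 3 + m)
K(O) = -10 (K(O) = 5 - 15 = -10)
(K(-48) + 3389) + (S(33) - 608)*(-1338 - 1190) = (-10 + 3389) + ((3 + 33) - 608)*(-1338 - 1190) = 3379 + (36 - 608)*(-2528) = 3379 - 572*(-2528) = 3379 + 1446016 = 1449395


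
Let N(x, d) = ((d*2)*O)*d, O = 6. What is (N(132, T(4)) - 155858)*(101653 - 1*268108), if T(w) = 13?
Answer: 25605772650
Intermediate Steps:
N(x, d) = 12*d**2 (N(x, d) = ((d*2)*6)*d = ((2*d)*6)*d = (12*d)*d = 12*d**2)
(N(132, T(4)) - 155858)*(101653 - 1*268108) = (12*13**2 - 155858)*(101653 - 1*268108) = (12*169 - 155858)*(101653 - 268108) = (2028 - 155858)*(-166455) = -153830*(-166455) = 25605772650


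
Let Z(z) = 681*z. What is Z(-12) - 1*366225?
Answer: -374397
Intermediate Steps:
Z(-12) - 1*366225 = 681*(-12) - 1*366225 = -8172 - 366225 = -374397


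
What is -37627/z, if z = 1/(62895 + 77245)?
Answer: -5273047780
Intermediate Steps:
z = 1/140140 ≈ 7.1357e-6
-37627/z = -37627/1/140140 = -37627*140140 = -5273047780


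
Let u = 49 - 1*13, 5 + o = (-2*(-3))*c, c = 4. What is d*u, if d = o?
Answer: 684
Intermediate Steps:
o = 19 (o = -5 - 2*(-3)*4 = -5 + 6*4 = -5 + 24 = 19)
d = 19
u = 36 (u = 49 - 13 = 36)
d*u = 19*36 = 684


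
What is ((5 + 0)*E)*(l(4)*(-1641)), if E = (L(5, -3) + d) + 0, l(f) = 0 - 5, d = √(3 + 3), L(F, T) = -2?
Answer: -82050 + 41025*√6 ≈ 18440.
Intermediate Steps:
d = √6 ≈ 2.4495
l(f) = -5
E = -2 + √6 (E = (-2 + √6) + 0 = -2 + √6 ≈ 0.44949)
((5 + 0)*E)*(l(4)*(-1641)) = ((5 + 0)*(-2 + √6))*(-5*(-1641)) = (5*(-2 + √6))*8205 = (-10 + 5*√6)*8205 = -82050 + 41025*√6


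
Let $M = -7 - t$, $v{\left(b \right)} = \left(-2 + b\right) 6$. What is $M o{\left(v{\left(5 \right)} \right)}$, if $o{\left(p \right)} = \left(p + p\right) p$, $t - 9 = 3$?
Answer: $-12312$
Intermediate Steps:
$t = 12$ ($t = 9 + 3 = 12$)
$v{\left(b \right)} = -12 + 6 b$
$o{\left(p \right)} = 2 p^{2}$ ($o{\left(p \right)} = 2 p p = 2 p^{2}$)
$M = -19$ ($M = -7 - 12 = -19$)
$M o{\left(v{\left(5 \right)} \right)} = - 19 \cdot 2 \left(-12 + 6 \cdot 5\right)^{2} = - 19 \cdot 2 \left(-12 + 30\right)^{2} = - 19 \cdot 2 \cdot 18^{2} = - 19 \cdot 2 \cdot 324 = \left(-19\right) 648 = -12312$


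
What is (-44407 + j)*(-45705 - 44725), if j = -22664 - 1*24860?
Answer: 8313320330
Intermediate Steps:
j = -47524 (j = -22664 - 24860 = -47524)
(-44407 + j)*(-45705 - 44725) = (-44407 - 47524)*(-45705 - 44725) = -91931*(-90430) = 8313320330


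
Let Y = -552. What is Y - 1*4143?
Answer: -4695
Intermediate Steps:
Y - 1*4143 = -552 - 1*4143 = -552 - 4143 = -4695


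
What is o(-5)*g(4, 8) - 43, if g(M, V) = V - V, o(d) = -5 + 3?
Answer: -43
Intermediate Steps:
o(d) = -2
g(M, V) = 0
o(-5)*g(4, 8) - 43 = -2*0 - 43 = 0 - 43 = -43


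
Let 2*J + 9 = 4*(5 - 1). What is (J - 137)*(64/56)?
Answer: -1068/7 ≈ -152.57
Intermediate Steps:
J = 7/2 (J = -9/2 + (4*(5 - 1))/2 = -9/2 + (4*4)/2 = -9/2 + (1/2)*16 = -9/2 + 8 = 7/2 ≈ 3.5000)
(J - 137)*(64/56) = (7/2 - 137)*(64/56) = -8544/56 = -267/2*8/7 = -1068/7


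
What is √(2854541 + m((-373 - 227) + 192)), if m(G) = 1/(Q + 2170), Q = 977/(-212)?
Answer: √66840294819132065/153021 ≈ 1689.5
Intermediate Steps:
Q = -977/212 (Q = 977*(-1/212) = -977/212 ≈ -4.6085)
m(G) = 212/459063 (m(G) = 1/(-977/212 + 2170) = 1/(459063/212) = 212/459063)
√(2854541 + m((-373 - 227) + 192)) = √(2854541 + 212/459063) = √(1310414155295/459063) = √66840294819132065/153021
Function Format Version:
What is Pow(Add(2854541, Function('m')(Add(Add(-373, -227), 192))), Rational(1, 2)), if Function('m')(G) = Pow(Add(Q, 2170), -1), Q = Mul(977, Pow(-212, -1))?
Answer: Mul(Rational(1, 153021), Pow(66840294819132065, Rational(1, 2))) ≈ 1689.5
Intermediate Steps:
Q = Rational(-977, 212) (Q = Mul(977, Rational(-1, 212)) = Rational(-977, 212) ≈ -4.6085)
Function('m')(G) = Rational(212, 459063) (Function('m')(G) = Pow(Add(Rational(-977, 212), 2170), -1) = Pow(Rational(459063, 212), -1) = Rational(212, 459063))
Pow(Add(2854541, Function('m')(Add(Add(-373, -227), 192))), Rational(1, 2)) = Pow(Add(2854541, Rational(212, 459063)), Rational(1, 2)) = Pow(Rational(1310414155295, 459063), Rational(1, 2)) = Mul(Rational(1, 153021), Pow(66840294819132065, Rational(1, 2)))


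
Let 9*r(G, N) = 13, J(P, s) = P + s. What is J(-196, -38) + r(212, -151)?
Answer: -2093/9 ≈ -232.56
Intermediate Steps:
r(G, N) = 13/9 (r(G, N) = (1/9)*13 = 13/9)
J(-196, -38) + r(212, -151) = (-196 - 38) + 13/9 = -234 + 13/9 = -2093/9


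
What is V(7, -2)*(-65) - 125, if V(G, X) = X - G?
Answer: 460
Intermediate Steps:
V(7, -2)*(-65) - 125 = (-2 - 1*7)*(-65) - 125 = (-2 - 7)*(-65) - 125 = -9*(-65) - 125 = 585 - 125 = 460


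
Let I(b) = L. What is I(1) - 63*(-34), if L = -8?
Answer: 2134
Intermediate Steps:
I(b) = -8
I(1) - 63*(-34) = -8 - 63*(-34) = -8 + 2142 = 2134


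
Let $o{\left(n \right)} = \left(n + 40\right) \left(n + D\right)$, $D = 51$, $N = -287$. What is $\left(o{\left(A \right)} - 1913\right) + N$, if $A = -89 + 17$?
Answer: $-1528$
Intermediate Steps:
$A = -72$
$o{\left(n \right)} = \left(40 + n\right) \left(51 + n\right)$ ($o{\left(n \right)} = \left(n + 40\right) \left(n + 51\right) = \left(40 + n\right) \left(51 + n\right)$)
$\left(o{\left(A \right)} - 1913\right) + N = \left(\left(2040 + \left(-72\right)^{2} + 91 \left(-72\right)\right) - 1913\right) - 287 = \left(\left(2040 + 5184 - 6552\right) - 1913\right) - 287 = \left(672 - 1913\right) - 287 = -1241 - 287 = -1528$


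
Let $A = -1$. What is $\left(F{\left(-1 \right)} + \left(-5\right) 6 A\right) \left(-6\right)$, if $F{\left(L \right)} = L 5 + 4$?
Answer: $-174$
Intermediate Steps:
$F{\left(L \right)} = 4 + 5 L$ ($F{\left(L \right)} = 5 L + 4 = 4 + 5 L$)
$\left(F{\left(-1 \right)} + \left(-5\right) 6 A\right) \left(-6\right) = \left(\left(4 + 5 \left(-1\right)\right) + \left(-5\right) 6 \left(-1\right)\right) \left(-6\right) = \left(\left(4 - 5\right) - -30\right) \left(-6\right) = \left(-1 + 30\right) \left(-6\right) = 29 \left(-6\right) = -174$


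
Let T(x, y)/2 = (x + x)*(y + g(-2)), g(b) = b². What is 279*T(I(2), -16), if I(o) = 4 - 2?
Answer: -26784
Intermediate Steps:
I(o) = 2
T(x, y) = 4*x*(4 + y) (T(x, y) = 2*((x + x)*(y + (-2)²)) = 2*((2*x)*(y + 4)) = 2*((2*x)*(4 + y)) = 2*(2*x*(4 + y)) = 4*x*(4 + y))
279*T(I(2), -16) = 279*(4*2*(4 - 16)) = 279*(4*2*(-12)) = 279*(-96) = -26784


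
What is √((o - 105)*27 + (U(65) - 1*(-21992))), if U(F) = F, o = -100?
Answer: √16522 ≈ 128.54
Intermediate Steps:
√((o - 105)*27 + (U(65) - 1*(-21992))) = √((-100 - 105)*27 + (65 - 1*(-21992))) = √(-205*27 + (65 + 21992)) = √(-5535 + 22057) = √16522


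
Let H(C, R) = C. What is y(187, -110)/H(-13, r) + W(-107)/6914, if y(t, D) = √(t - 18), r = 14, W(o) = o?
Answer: -7021/6914 ≈ -1.0155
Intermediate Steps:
y(t, D) = √(-18 + t)
y(187, -110)/H(-13, r) + W(-107)/6914 = √(-18 + 187)/(-13) - 107/6914 = √169*(-1/13) - 107*1/6914 = 13*(-1/13) - 107/6914 = -1 - 107/6914 = -7021/6914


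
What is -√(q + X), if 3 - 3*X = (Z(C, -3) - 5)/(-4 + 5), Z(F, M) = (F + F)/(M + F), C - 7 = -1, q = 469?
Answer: -√4233/3 ≈ -21.687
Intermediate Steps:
C = 6 (C = 7 - 1 = 6)
Z(F, M) = 2*F/(F + M) (Z(F, M) = (2*F)/(F + M) = 2*F/(F + M))
X = 4/3 (X = 1 - (2*6/(6 - 3) - 5)/(3*(-4 + 5)) = 1 - (2*6/3 - 5)/(3*1) = 1 - (2*6*(⅓) - 5)/3 = 1 - (4 - 5)/3 = 1 - (-1)/3 = 1 - ⅓*(-1) = 1 + ⅓ = 4/3 ≈ 1.3333)
-√(q + X) = -√(469 + 4/3) = -√(1411/3) = -√4233/3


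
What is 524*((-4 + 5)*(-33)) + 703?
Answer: -16589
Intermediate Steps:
524*((-4 + 5)*(-33)) + 703 = 524*(1*(-33)) + 703 = 524*(-33) + 703 = -17292 + 703 = -16589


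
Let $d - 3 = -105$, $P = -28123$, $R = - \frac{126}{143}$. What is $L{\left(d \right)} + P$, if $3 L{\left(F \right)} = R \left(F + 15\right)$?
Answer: $- \frac{4017935}{143} \approx -28097.0$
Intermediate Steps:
$R = - \frac{126}{143}$ ($R = \left(-126\right) \frac{1}{143} = - \frac{126}{143} \approx -0.88112$)
$d = -102$ ($d = 3 - 105 = -102$)
$L{\left(F \right)} = - \frac{630}{143} - \frac{42 F}{143}$ ($L{\left(F \right)} = \frac{\left(- \frac{126}{143}\right) \left(F + 15\right)}{3} = \frac{\left(- \frac{126}{143}\right) \left(15 + F\right)}{3} = \frac{- \frac{1890}{143} - \frac{126 F}{143}}{3} = - \frac{630}{143} - \frac{42 F}{143}$)
$L{\left(d \right)} + P = \left(- \frac{630}{143} - - \frac{4284}{143}\right) - 28123 = \left(- \frac{630}{143} + \frac{4284}{143}\right) - 28123 = \frac{3654}{143} - 28123 = - \frac{4017935}{143}$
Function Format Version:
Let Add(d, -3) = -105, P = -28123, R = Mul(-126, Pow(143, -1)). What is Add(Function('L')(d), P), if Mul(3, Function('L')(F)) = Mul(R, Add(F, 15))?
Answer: Rational(-4017935, 143) ≈ -28097.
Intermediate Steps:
R = Rational(-126, 143) (R = Mul(-126, Rational(1, 143)) = Rational(-126, 143) ≈ -0.88112)
d = -102 (d = Add(3, -105) = -102)
Function('L')(F) = Add(Rational(-630, 143), Mul(Rational(-42, 143), F)) (Function('L')(F) = Mul(Rational(1, 3), Mul(Rational(-126, 143), Add(F, 15))) = Mul(Rational(1, 3), Mul(Rational(-126, 143), Add(15, F))) = Mul(Rational(1, 3), Add(Rational(-1890, 143), Mul(Rational(-126, 143), F))) = Add(Rational(-630, 143), Mul(Rational(-42, 143), F)))
Add(Function('L')(d), P) = Add(Add(Rational(-630, 143), Mul(Rational(-42, 143), -102)), -28123) = Add(Add(Rational(-630, 143), Rational(4284, 143)), -28123) = Add(Rational(3654, 143), -28123) = Rational(-4017935, 143)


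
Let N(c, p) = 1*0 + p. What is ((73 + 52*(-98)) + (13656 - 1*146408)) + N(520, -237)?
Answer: -138012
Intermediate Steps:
N(c, p) = p (N(c, p) = 0 + p = p)
((73 + 52*(-98)) + (13656 - 1*146408)) + N(520, -237) = ((73 + 52*(-98)) + (13656 - 1*146408)) - 237 = ((73 - 5096) + (13656 - 146408)) - 237 = (-5023 - 132752) - 237 = -137775 - 237 = -138012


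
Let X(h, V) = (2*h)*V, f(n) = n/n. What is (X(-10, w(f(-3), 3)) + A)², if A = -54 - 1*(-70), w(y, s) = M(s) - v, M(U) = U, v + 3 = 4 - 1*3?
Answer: 7056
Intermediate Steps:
v = -2 (v = -3 + (4 - 1*3) = -3 + (4 - 3) = -3 + 1 = -2)
f(n) = 1
w(y, s) = 2 + s (w(y, s) = s - 1*(-2) = s + 2 = 2 + s)
X(h, V) = 2*V*h
A = 16 (A = -54 + 70 = 16)
(X(-10, w(f(-3), 3)) + A)² = (2*(2 + 3)*(-10) + 16)² = (2*5*(-10) + 16)² = (-100 + 16)² = (-84)² = 7056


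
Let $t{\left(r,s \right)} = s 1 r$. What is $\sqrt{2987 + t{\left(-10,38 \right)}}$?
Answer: $\sqrt{2607} \approx 51.059$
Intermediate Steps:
$t{\left(r,s \right)} = r s$ ($t{\left(r,s \right)} = s r = r s$)
$\sqrt{2987 + t{\left(-10,38 \right)}} = \sqrt{2987 - 380} = \sqrt{2607}$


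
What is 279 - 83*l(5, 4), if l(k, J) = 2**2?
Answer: -53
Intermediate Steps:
l(k, J) = 4
279 - 83*l(5, 4) = 279 - 83*4 = 279 - 332 = -53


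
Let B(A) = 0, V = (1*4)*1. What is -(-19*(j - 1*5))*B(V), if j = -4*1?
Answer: 0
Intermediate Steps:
V = 4 (V = 4*1 = 4)
j = -4
-(-19*(j - 1*5))*B(V) = -(-19*(-4 - 1*5))*0 = -(-19*(-4 - 5))*0 = -(-19*(-9))*0 = -171*0 = -1*0 = 0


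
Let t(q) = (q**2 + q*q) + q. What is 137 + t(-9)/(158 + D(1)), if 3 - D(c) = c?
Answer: 22073/160 ≈ 137.96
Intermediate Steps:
t(q) = q + 2*q**2 (t(q) = (q**2 + q**2) + q = 2*q**2 + q = q + 2*q**2)
D(c) = 3 - c
137 + t(-9)/(158 + D(1)) = 137 + (-9*(1 + 2*(-9)))/(158 + (3 - 1*1)) = 137 + (-9*(1 - 18))/(158 + (3 - 1)) = 137 + (-9*(-17))/(158 + 2) = 137 + 153/160 = 22073/160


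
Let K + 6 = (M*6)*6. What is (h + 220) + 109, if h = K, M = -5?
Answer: 143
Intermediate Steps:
K = -186 (K = -6 - 5*6*6 = -6 - 30*6 = -6 - 180 = -186)
h = -186
(h + 220) + 109 = (-186 + 220) + 109 = 34 + 109 = 143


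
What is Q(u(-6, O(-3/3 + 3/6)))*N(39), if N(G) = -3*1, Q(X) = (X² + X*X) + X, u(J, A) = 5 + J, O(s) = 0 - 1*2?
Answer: -3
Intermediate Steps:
O(s) = -2 (O(s) = 0 - 2 = -2)
Q(X) = X + 2*X² (Q(X) = (X² + X²) + X = 2*X² + X = X + 2*X²)
N(G) = -3
Q(u(-6, O(-3/3 + 3/6)))*N(39) = ((5 - 6)*(1 + 2*(5 - 6)))*(-3) = -(1 + 2*(-1))*(-3) = -(1 - 2)*(-3) = -1*(-1)*(-3) = 1*(-3) = -3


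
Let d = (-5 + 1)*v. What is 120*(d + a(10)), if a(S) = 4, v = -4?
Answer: 2400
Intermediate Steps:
d = 16 (d = (-5 + 1)*(-4) = -4*(-4) = 16)
120*(d + a(10)) = 120*(16 + 4) = 120*20 = 2400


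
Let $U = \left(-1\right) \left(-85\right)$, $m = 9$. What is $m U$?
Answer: $765$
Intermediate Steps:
$U = 85$
$m U = 9 \cdot 85 = 765$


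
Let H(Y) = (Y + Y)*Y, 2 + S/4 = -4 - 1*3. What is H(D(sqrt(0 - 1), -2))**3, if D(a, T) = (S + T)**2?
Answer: 72525903267959963648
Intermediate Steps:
S = -36 (S = -8 + 4*(-4 - 1*3) = -8 + 4*(-4 - 3) = -8 + 4*(-7) = -8 - 28 = -36)
D(a, T) = (-36 + T)**2
H(Y) = 2*Y**2 (H(Y) = (2*Y)*Y = 2*Y**2)
H(D(sqrt(0 - 1), -2))**3 = (2*((-36 - 2)**2)**2)**3 = (2*((-38)**2)**2)**3 = (2*1444**2)**3 = (2*2085136)**3 = 4170272**3 = 72525903267959963648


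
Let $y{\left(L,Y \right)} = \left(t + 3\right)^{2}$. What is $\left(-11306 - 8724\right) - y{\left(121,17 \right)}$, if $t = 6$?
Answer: $-20111$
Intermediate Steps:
$y{\left(L,Y \right)} = 81$ ($y{\left(L,Y \right)} = \left(6 + 3\right)^{2} = 9^{2} = 81$)
$\left(-11306 - 8724\right) - y{\left(121,17 \right)} = \left(-11306 - 8724\right) - 81 = -20030 - 81 = -20111$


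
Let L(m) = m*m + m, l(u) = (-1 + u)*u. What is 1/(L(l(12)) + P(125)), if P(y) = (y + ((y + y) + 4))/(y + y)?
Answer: 250/4389379 ≈ 5.6956e-5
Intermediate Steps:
l(u) = u*(-1 + u)
L(m) = m + m² (L(m) = m² + m = m + m²)
P(y) = (4 + 3*y)/(2*y) (P(y) = (y + (2*y + 4))/((2*y)) = (y + (4 + 2*y))*(1/(2*y)) = (4 + 3*y)*(1/(2*y)) = (4 + 3*y)/(2*y))
1/(L(l(12)) + P(125)) = 1/((12*(-1 + 12))*(1 + 12*(-1 + 12)) + (3/2 + 2/125)) = 1/((12*11)*(1 + 12*11) + (3/2 + 2*(1/125))) = 1/(132*(1 + 132) + (3/2 + 2/125)) = 1/(132*133 + 379/250) = 1/(17556 + 379/250) = 1/(4389379/250) = 250/4389379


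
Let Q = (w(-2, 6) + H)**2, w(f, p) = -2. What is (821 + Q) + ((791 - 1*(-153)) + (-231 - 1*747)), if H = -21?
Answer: 1316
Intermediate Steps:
Q = 529 (Q = (-2 - 21)**2 = (-23)**2 = 529)
(821 + Q) + ((791 - 1*(-153)) + (-231 - 1*747)) = (821 + 529) + ((791 - 1*(-153)) + (-231 - 1*747)) = 1350 + ((791 + 153) + (-231 - 747)) = 1350 + (944 - 978) = 1350 - 34 = 1316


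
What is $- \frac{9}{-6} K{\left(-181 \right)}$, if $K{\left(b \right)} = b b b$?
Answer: $- \frac{17789223}{2} \approx -8.8946 \cdot 10^{6}$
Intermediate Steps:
$K{\left(b \right)} = b^{3}$ ($K{\left(b \right)} = b^{2} b = b^{3}$)
$- \frac{9}{-6} K{\left(-181 \right)} = - \frac{9}{-6} \left(-181\right)^{3} = \left(-9\right) \left(- \frac{1}{6}\right) \left(-5929741\right) = \frac{3}{2} \left(-5929741\right) = - \frac{17789223}{2}$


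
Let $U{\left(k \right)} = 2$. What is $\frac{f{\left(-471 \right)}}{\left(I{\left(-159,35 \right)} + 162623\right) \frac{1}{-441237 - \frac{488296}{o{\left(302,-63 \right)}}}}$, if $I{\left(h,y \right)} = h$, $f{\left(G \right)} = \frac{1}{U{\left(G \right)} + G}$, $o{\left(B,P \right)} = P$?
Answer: $\frac{27309635}{4800323808} \approx 0.0056891$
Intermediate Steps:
$f{\left(G \right)} = \frac{1}{2 + G}$
$\frac{f{\left(-471 \right)}}{\left(I{\left(-159,35 \right)} + 162623\right) \frac{1}{-441237 - \frac{488296}{o{\left(302,-63 \right)}}}} = \frac{1}{\left(2 - 471\right) \frac{-159 + 162623}{-441237 - \frac{488296}{-63}}} = \frac{1}{\left(-469\right) \frac{162464}{-441237 - - \frac{488296}{63}}} = - \frac{1}{469 \frac{162464}{-441237 + \frac{488296}{63}}} = - \frac{1}{469 \frac{162464}{- \frac{27309635}{63}}} = - \frac{1}{469 \cdot 162464 \left(- \frac{63}{27309635}\right)} = - \frac{1}{469 \left(- \frac{10235232}{27309635}\right)} = \left(- \frac{1}{469}\right) \left(- \frac{27309635}{10235232}\right) = \frac{27309635}{4800323808}$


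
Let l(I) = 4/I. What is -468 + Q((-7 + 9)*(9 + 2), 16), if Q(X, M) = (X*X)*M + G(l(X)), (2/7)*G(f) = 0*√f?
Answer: 7276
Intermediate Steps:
G(f) = 0 (G(f) = 7*(0*√f)/2 = (7/2)*0 = 0)
Q(X, M) = M*X² (Q(X, M) = (X*X)*M + 0 = X²*M + 0 = M*X² + 0 = M*X²)
-468 + Q((-7 + 9)*(9 + 2), 16) = -468 + 16*((-7 + 9)*(9 + 2))² = -468 + 16*(2*11)² = -468 + 16*22² = -468 + 16*484 = -468 + 7744 = 7276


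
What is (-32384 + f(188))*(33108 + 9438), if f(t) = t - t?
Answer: -1377809664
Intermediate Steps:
f(t) = 0
(-32384 + f(188))*(33108 + 9438) = (-32384 + 0)*(33108 + 9438) = -32384*42546 = -1377809664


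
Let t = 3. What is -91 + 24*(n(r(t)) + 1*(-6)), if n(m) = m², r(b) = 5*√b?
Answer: 1565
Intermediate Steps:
-91 + 24*(n(r(t)) + 1*(-6)) = -91 + 24*((5*√3)² + 1*(-6)) = -91 + 24*(75 - 6) = -91 + 24*69 = -91 + 1656 = 1565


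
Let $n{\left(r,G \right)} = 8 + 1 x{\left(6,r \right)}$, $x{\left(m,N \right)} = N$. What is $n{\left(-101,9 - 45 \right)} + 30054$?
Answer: $29961$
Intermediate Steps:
$n{\left(r,G \right)} = 8 + r$ ($n{\left(r,G \right)} = 8 + 1 r = 8 + r$)
$n{\left(-101,9 - 45 \right)} + 30054 = \left(8 - 101\right) + 30054 = -93 + 30054 = 29961$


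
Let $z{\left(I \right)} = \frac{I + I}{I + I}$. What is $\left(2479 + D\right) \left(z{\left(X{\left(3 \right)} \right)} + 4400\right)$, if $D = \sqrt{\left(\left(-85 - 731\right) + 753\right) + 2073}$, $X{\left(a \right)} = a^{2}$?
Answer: $10910079 + 4401 \sqrt{2010} \approx 1.1107 \cdot 10^{7}$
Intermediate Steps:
$D = \sqrt{2010}$ ($D = \sqrt{\left(-816 + 753\right) + 2073} = \sqrt{-63 + 2073} = \sqrt{2010} \approx 44.833$)
$z{\left(I \right)} = 1$ ($z{\left(I \right)} = \frac{2 I}{2 I} = 2 I \frac{1}{2 I} = 1$)
$\left(2479 + D\right) \left(z{\left(X{\left(3 \right)} \right)} + 4400\right) = \left(2479 + \sqrt{2010}\right) \left(1 + 4400\right) = \left(2479 + \sqrt{2010}\right) 4401 = 10910079 + 4401 \sqrt{2010}$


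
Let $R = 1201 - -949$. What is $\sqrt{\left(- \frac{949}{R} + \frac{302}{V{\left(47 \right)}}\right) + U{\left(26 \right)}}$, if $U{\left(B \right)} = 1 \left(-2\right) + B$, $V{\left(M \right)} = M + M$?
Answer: $\frac{3 \sqrt{1214956486}}{20210} \approx 5.1741$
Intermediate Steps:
$V{\left(M \right)} = 2 M$
$R = 2150$ ($R = 1201 + 949 = 2150$)
$U{\left(B \right)} = -2 + B$
$\sqrt{\left(- \frac{949}{R} + \frac{302}{V{\left(47 \right)}}\right) + U{\left(26 \right)}} = \sqrt{\left(- \frac{949}{2150} + \frac{302}{2 \cdot 47}\right) + \left(-2 + 26\right)} = \sqrt{\left(\left(-949\right) \frac{1}{2150} + \frac{302}{94}\right) + 24} = \sqrt{\left(- \frac{949}{2150} + 302 \cdot \frac{1}{94}\right) + 24} = \sqrt{\left(- \frac{949}{2150} + \frac{151}{47}\right) + 24} = \sqrt{\frac{280047}{101050} + 24} = \sqrt{\frac{2705247}{101050}} = \frac{3 \sqrt{1214956486}}{20210}$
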